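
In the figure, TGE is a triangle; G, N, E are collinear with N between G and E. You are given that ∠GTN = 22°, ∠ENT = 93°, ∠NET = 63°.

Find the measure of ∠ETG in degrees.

∠ETG = 46°

1. ∠GNT = 87°  [linear pair at N on GE]
2. ∠GET = 63°  [N on ray EG]
3. ∠NGT = 71°  [△TGN]
4. ∠EGT = 71°  [N on ray GE]
5. ∠ETG = 46°  [△TGE]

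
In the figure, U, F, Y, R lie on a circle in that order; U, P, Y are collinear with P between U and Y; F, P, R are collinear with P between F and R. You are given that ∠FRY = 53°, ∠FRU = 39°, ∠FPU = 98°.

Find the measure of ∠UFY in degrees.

∠UFY = 88°

1. ∠FUY = 53°  [same arc FY]
2. ∠FYU = 39°  [same arc UF]
3. ∠UFY = 88°  [△UFY]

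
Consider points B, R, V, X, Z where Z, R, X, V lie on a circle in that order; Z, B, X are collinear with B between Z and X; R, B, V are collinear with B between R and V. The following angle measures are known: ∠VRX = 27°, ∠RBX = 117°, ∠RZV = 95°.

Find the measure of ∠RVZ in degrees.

1. ∠VZX = 27°  [same arc XV]
2. ∠VBZ = 117°  [vertical angles at B]
3. ∠RVZ = 36°  [△ZBV]

∠RVZ = 36°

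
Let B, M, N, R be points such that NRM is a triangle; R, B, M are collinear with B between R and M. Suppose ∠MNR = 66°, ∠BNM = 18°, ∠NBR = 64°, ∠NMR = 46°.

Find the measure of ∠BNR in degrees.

∠BNR = 48°

1. ∠MRN = 68°  [△NRM]
2. ∠BRN = 68°  [B on ray RM]
3. ∠BNR = 48°  [△NRB]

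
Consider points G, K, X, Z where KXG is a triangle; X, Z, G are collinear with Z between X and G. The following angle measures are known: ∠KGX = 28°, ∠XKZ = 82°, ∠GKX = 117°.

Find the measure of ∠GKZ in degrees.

1. ∠GXK = 35°  [△KXG]
2. ∠KGZ = 28°  [Z on ray GX]
3. ∠KXZ = 35°  [Z on ray XG]
4. ∠KZX = 63°  [△KXZ]
5. ∠GZK = 117°  [linear pair at Z on XG]
6. ∠GKZ = 35°  [△KZG]

∠GKZ = 35°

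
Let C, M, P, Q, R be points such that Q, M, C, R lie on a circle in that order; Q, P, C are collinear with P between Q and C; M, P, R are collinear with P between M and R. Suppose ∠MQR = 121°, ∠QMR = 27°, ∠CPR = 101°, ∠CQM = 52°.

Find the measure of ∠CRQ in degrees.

1. ∠MRQ = 32°  [△QMR]
2. ∠QCR = 27°  [same arc QR]
3. ∠QPR = 79°  [linear pair at P on QC]
4. ∠CQR = 69°  [△QPR]
5. ∠CRQ = 84°  [△QCR]

∠CRQ = 84°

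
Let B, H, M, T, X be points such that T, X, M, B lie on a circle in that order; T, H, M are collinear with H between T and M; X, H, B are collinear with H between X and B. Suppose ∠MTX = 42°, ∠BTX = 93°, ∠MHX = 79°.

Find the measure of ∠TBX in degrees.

1. ∠THX = 101°  [linear pair at H on TM]
2. ∠BXT = 37°  [△THX]
3. ∠TBX = 50°  [△TXB]

∠TBX = 50°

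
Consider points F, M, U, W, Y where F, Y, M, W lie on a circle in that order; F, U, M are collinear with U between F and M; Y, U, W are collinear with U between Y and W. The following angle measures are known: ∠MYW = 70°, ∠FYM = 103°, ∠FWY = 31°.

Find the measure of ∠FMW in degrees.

∠FMW = 33°

1. ∠MFW = 70°  [same arc MW]
2. ∠FWM = 77°  [cyclic FYMW, opposite ∠Y+∠W]
3. ∠FMW = 33°  [△FMW]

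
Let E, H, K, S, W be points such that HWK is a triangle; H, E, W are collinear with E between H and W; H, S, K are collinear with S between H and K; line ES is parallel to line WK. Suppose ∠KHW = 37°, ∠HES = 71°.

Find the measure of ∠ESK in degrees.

∠ESK = 108°

1. ∠EHS = 37°  [E on HW, S on HK]
2. ∠ESH = 72°  [△HES]
3. ∠ESK = 108°  [linear pair at S on HK]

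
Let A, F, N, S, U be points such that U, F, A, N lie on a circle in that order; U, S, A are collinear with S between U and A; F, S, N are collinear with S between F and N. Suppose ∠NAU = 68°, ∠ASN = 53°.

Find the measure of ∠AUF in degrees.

1. ∠NFU = 68°  [same arc UN]
2. ∠FSU = 53°  [vertical angles at S]
3. ∠AUF = 59°  [△USF]

∠AUF = 59°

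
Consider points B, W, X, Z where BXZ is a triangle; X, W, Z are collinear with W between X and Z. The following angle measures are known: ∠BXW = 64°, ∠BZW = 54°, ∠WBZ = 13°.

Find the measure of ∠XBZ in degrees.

∠XBZ = 62°

1. ∠BXZ = 64°  [W on ray XZ]
2. ∠BZX = 54°  [W on ray ZX]
3. ∠XBZ = 62°  [△BXZ]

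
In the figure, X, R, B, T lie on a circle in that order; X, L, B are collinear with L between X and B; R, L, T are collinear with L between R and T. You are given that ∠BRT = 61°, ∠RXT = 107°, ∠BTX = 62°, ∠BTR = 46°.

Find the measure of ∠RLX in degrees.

∠RLX = 77°

1. ∠BXT = 61°  [same arc BT]
2. ∠TBX = 57°  [△XBT]
3. ∠BXR = 46°  [same arc RB]
4. ∠TRX = 57°  [same arc XT]
5. ∠RLX = 77°  [△XLR]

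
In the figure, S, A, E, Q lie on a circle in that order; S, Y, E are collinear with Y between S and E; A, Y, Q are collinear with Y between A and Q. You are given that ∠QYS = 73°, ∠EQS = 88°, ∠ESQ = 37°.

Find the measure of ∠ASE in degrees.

1. ∠AYE = 73°  [vertical angles at Y]
2. ∠EAS = 92°  [cyclic SAEQ, opposite ∠A+∠Q]
3. ∠EAQ = 37°  [same arc EQ]
4. ∠AES = 70°  [△AYE]
5. ∠ASE = 18°  [△SAE]

∠ASE = 18°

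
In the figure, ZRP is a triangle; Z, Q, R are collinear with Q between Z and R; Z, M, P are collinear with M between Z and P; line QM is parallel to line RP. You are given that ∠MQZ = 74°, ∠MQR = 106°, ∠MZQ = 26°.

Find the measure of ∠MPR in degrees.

∠MPR = 80°

1. ∠QMZ = 80°  [△ZQM]
2. ∠PMQ = 100°  [linear pair at M on ZP]
3. ∠MPR = 80°  [QM∥RP, co-interior at P–M]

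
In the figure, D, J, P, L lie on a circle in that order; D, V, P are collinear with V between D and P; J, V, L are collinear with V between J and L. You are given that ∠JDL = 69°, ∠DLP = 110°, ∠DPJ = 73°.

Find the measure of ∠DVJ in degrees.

∠DVJ = 105°

1. ∠DJP = 70°  [cyclic DJPL, opposite ∠J+∠L]
2. ∠DLJ = 73°  [same arc DJ]
3. ∠JDP = 37°  [△DJP]
4. ∠DJL = 38°  [△DJL]
5. ∠DVJ = 105°  [△DVJ]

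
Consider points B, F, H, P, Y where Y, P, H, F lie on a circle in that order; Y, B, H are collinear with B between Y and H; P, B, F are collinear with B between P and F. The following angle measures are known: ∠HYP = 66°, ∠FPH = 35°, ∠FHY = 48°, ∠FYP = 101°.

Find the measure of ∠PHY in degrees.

∠PHY = 31°

1. ∠FPY = 48°  [same arc YF]
2. ∠PFY = 31°  [△YPF]
3. ∠PHY = 31°  [same arc YP]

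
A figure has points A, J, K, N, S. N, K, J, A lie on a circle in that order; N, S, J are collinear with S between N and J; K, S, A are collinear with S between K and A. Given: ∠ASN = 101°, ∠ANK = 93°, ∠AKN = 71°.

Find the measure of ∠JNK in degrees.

∠JNK = 30°

1. ∠JSK = 101°  [vertical angles at S]
2. ∠KSN = 79°  [linear pair at S on NJ]
3. ∠JNK = 30°  [△NSK]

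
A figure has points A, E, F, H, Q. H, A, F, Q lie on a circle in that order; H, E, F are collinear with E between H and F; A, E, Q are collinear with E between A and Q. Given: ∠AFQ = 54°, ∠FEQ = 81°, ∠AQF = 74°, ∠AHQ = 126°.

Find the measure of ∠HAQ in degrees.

1. ∠AEH = 81°  [vertical angles at E]
2. ∠AHF = 74°  [same arc AF]
3. ∠HAQ = 25°  [△HEA]

∠HAQ = 25°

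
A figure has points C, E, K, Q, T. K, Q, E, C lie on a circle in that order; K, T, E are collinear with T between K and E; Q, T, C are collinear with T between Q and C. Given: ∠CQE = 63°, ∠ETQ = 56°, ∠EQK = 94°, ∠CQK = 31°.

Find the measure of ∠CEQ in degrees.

∠CEQ = 92°

1. ∠KEQ = 61°  [△QTE]
2. ∠EKQ = 25°  [△KQE]
3. ∠ECQ = 25°  [same arc QE]
4. ∠CEQ = 92°  [△QEC]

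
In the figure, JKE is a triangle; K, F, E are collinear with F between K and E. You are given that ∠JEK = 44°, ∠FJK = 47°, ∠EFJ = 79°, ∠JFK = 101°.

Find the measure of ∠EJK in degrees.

∠EJK = 104°

1. ∠FKJ = 32°  [△JKF]
2. ∠EKJ = 32°  [F on ray KE]
3. ∠EJK = 104°  [△JKE]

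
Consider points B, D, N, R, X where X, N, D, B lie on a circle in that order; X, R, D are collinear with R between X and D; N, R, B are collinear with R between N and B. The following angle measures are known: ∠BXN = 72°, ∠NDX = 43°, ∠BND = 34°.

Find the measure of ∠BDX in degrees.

1. ∠NBX = 43°  [same arc XN]
2. ∠BNX = 65°  [△XNB]
3. ∠BDX = 65°  [same arc XB]

∠BDX = 65°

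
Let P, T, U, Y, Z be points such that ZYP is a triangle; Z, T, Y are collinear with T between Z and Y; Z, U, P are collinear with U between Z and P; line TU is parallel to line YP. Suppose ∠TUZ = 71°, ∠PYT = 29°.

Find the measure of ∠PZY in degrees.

∠PZY = 80°

1. ∠YPZ = 71°  [TU∥YP, corresponding at U]
2. ∠PYZ = 29°  [T on ray YZ]
3. ∠PZY = 80°  [△ZYP]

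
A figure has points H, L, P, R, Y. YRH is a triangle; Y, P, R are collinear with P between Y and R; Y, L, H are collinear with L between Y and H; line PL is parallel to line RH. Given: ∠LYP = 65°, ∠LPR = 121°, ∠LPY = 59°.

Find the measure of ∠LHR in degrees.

∠LHR = 56°

1. ∠PLY = 56°  [△YPL]
2. ∠HLP = 124°  [linear pair at L on YH]
3. ∠LHR = 56°  [PL∥RH, co-interior at H–L]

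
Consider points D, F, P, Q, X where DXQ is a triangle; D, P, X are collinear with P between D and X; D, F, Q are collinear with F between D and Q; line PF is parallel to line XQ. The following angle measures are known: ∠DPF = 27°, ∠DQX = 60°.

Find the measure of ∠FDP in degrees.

∠FDP = 93°

1. ∠DXQ = 27°  [PF∥XQ, corresponding at P]
2. ∠QDX = 93°  [△DXQ]
3. ∠FDP = 93°  [P on DX, F on DQ]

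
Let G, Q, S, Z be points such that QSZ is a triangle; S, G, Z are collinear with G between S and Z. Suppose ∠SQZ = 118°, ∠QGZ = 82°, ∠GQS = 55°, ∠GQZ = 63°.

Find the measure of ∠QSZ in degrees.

1. ∠QGS = 98°  [linear pair at G on SZ]
2. ∠GSQ = 27°  [△QSG]
3. ∠QSZ = 27°  [G on ray SZ]

∠QSZ = 27°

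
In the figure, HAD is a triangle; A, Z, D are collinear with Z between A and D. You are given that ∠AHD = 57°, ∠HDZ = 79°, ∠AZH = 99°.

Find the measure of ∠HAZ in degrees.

∠HAZ = 44°

1. ∠ADH = 79°  [Z on ray DA]
2. ∠DAH = 44°  [△HAD]
3. ∠HAZ = 44°  [Z on ray AD]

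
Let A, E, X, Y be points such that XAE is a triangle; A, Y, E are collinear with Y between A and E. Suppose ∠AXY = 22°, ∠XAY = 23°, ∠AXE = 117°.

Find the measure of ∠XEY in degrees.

∠XEY = 40°

1. ∠EAX = 23°  [Y on ray AE]
2. ∠AEX = 40°  [△XAE]
3. ∠XEY = 40°  [Y on ray EA]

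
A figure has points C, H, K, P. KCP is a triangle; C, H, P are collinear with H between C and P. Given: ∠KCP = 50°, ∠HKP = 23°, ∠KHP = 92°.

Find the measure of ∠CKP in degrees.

∠CKP = 65°

1. ∠HPK = 65°  [△KHP]
2. ∠CPK = 65°  [H on ray PC]
3. ∠CKP = 65°  [△KCP]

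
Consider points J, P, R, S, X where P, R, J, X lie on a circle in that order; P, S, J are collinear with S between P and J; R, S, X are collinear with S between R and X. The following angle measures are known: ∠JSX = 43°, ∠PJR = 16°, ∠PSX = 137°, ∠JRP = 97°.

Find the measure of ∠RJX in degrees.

1. ∠PSR = 43°  [vertical angles at S]
2. ∠PXR = 16°  [same arc PR]
3. ∠JPR = 67°  [△PRJ]
4. ∠PRX = 70°  [△PSR]
5. ∠RPX = 94°  [△PRX]
6. ∠RJX = 86°  [cyclic PRJX, opposite ∠P+∠J]

∠RJX = 86°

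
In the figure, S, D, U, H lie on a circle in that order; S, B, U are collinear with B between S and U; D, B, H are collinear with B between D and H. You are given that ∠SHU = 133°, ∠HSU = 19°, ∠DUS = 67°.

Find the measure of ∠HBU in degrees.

∠HBU = 86°

1. ∠DHS = 67°  [same arc SD]
2. ∠HBS = 94°  [△SBH]
3. ∠HBU = 86°  [linear pair at B on SU]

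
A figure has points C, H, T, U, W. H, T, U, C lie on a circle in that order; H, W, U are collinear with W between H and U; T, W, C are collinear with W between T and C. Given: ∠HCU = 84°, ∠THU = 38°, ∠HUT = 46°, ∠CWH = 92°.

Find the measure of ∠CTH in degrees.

1. ∠TCU = 38°  [same arc TU]
2. ∠CWU = 88°  [linear pair at W on HU]
3. ∠CUH = 54°  [△UWC]
4. ∠CTH = 54°  [same arc HC]

∠CTH = 54°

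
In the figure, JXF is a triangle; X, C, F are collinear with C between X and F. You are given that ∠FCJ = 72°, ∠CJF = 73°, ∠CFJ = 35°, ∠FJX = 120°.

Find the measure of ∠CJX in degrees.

1. ∠JCX = 108°  [linear pair at C on XF]
2. ∠JFX = 35°  [C on ray FX]
3. ∠FXJ = 25°  [△JXF]
4. ∠CXJ = 25°  [C on ray XF]
5. ∠CJX = 47°  [△JXC]

∠CJX = 47°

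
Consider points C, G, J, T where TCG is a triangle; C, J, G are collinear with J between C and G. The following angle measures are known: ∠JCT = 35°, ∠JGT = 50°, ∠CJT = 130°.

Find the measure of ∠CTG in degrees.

∠CTG = 95°

1. ∠GCT = 35°  [J on ray CG]
2. ∠CGT = 50°  [J on ray GC]
3. ∠CTG = 95°  [△TCG]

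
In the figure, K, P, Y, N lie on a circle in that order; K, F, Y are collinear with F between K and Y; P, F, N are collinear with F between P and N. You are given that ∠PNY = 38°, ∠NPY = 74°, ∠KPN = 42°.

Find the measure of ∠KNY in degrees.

1. ∠NKY = 74°  [same arc YN]
2. ∠KYN = 42°  [same arc KN]
3. ∠KNY = 64°  [△KYN]

∠KNY = 64°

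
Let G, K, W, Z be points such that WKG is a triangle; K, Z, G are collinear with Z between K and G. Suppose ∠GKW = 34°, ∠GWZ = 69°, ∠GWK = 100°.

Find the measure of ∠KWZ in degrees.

1. ∠KGW = 46°  [△WKG]
2. ∠WKZ = 34°  [Z on ray KG]
3. ∠WGZ = 46°  [Z on ray GK]
4. ∠GZW = 65°  [△WZG]
5. ∠KZW = 115°  [linear pair at Z on KG]
6. ∠KWZ = 31°  [△WKZ]

∠KWZ = 31°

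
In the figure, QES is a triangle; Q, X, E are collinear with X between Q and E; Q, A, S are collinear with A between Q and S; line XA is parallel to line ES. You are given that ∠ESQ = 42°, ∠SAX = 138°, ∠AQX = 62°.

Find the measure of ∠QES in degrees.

∠QES = 76°

1. ∠QAX = 42°  [XA∥ES, corresponding at A]
2. ∠AXQ = 76°  [△QXA]
3. ∠QES = 76°  [XA∥ES, corresponding at X]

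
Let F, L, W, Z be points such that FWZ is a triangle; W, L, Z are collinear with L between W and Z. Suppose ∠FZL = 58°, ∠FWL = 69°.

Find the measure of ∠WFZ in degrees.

∠WFZ = 53°

1. ∠FZW = 58°  [L on ray ZW]
2. ∠FWZ = 69°  [L on ray WZ]
3. ∠WFZ = 53°  [△FWZ]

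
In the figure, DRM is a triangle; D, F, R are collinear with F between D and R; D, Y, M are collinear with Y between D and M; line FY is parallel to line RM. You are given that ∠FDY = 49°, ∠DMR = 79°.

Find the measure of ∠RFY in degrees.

∠RFY = 128°

1. ∠MDR = 49°  [F on DR, Y on DM]
2. ∠DRM = 52°  [△DRM]
3. ∠DFY = 52°  [FY∥RM, corresponding at F]
4. ∠RFY = 128°  [linear pair at F on DR]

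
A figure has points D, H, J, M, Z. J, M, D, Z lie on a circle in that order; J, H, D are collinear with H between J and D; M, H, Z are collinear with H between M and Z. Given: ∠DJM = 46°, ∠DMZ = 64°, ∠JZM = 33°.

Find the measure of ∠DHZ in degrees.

1. ∠DJZ = 64°  [same arc DZ]
2. ∠JHZ = 83°  [△JHZ]
3. ∠DHZ = 97°  [linear pair at H on JD]

∠DHZ = 97°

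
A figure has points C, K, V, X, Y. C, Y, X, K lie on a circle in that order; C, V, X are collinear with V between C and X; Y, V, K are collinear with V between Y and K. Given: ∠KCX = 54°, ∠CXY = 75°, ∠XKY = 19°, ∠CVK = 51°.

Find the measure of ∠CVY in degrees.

∠CVY = 129°

1. ∠KYX = 54°  [same arc XK]
2. ∠XVY = 51°  [△YVX]
3. ∠CVY = 129°  [linear pair at V on CX]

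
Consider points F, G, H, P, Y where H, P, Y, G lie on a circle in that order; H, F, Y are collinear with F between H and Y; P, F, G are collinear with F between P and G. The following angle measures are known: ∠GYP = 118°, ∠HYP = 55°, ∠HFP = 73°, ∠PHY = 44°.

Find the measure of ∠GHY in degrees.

∠GHY = 18°

1. ∠HPY = 81°  [△HPY]
2. ∠GFY = 73°  [vertical angles at F]
3. ∠PGY = 44°  [same arc PY]
4. ∠HGY = 99°  [cyclic HPYG, opposite ∠P+∠G]
5. ∠GYH = 63°  [△YFG]
6. ∠GHY = 18°  [△HYG]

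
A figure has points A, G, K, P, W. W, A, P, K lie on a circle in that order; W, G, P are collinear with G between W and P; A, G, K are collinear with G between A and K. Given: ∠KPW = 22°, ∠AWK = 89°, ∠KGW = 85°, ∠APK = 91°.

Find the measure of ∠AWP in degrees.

1. ∠KAW = 22°  [same arc WK]
2. ∠AGP = 85°  [vertical angles at G]
3. ∠AGW = 95°  [linear pair at G on WP]
4. ∠AWP = 63°  [△WGA]

∠AWP = 63°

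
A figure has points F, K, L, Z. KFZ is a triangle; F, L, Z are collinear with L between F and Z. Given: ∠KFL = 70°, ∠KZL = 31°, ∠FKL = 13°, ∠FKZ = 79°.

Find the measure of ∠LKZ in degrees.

1. ∠FLK = 97°  [△KFL]
2. ∠KLZ = 83°  [linear pair at L on FZ]
3. ∠LKZ = 66°  [△KLZ]

∠LKZ = 66°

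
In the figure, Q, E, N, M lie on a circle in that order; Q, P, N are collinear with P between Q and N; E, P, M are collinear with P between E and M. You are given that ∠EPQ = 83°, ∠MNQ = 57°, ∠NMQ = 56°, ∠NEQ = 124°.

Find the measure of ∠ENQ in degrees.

1. ∠MEQ = 57°  [same arc QM]
2. ∠EQN = 40°  [△QPE]
3. ∠ENQ = 16°  [△QEN]

∠ENQ = 16°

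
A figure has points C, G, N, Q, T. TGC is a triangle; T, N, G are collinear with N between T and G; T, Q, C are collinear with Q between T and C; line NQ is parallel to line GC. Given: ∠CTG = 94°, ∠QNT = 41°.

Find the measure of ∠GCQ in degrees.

∠GCQ = 45°

1. ∠NTQ = 94°  [N on TG, Q on TC]
2. ∠NQT = 45°  [△TNQ]
3. ∠CQN = 135°  [linear pair at Q on TC]
4. ∠GCQ = 45°  [NQ∥GC, co-interior at C–Q]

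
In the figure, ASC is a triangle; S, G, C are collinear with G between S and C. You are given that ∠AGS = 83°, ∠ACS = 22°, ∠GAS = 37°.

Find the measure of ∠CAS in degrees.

1. ∠ASG = 60°  [△ASG]
2. ∠ASC = 60°  [G on ray SC]
3. ∠CAS = 98°  [△ASC]

∠CAS = 98°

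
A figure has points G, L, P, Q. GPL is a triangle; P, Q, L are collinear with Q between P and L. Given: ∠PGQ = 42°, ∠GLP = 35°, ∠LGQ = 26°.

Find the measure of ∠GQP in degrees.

∠GQP = 61°

1. ∠GLQ = 35°  [Q on ray LP]
2. ∠GQL = 119°  [△GQL]
3. ∠GQP = 61°  [linear pair at Q on PL]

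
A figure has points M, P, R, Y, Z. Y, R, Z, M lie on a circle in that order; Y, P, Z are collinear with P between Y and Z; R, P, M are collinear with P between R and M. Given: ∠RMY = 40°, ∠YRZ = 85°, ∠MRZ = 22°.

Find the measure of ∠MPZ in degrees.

∠MPZ = 62°

1. ∠RZY = 40°  [same arc YR]
2. ∠YMZ = 95°  [cyclic YRZM, opposite ∠R+∠M]
3. ∠RYZ = 55°  [△YRZ]
4. ∠MYZ = 22°  [same arc ZM]
5. ∠MZY = 63°  [△YZM]
6. ∠RMZ = 55°  [same arc RZ]
7. ∠MPZ = 62°  [△ZPM]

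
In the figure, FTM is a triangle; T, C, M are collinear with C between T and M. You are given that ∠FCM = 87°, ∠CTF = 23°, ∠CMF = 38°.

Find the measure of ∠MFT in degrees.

∠MFT = 119°

1. ∠FTM = 23°  [C on ray TM]
2. ∠FMT = 38°  [C on ray MT]
3. ∠MFT = 119°  [△FTM]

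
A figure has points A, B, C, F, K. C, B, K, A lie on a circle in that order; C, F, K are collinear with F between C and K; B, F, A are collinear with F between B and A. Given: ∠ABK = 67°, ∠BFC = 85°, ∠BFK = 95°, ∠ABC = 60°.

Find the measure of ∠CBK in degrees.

1. ∠BKC = 18°  [△BFK]
2. ∠BCK = 35°  [△CFB]
3. ∠CBK = 127°  [△CBK]

∠CBK = 127°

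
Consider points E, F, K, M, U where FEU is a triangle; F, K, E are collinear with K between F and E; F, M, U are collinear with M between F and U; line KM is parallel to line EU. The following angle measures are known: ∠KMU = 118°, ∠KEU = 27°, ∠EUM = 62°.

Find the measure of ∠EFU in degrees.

∠EFU = 91°

1. ∠FEU = 27°  [K on ray EF]
2. ∠EUF = 62°  [M on ray UF]
3. ∠EFU = 91°  [△FEU]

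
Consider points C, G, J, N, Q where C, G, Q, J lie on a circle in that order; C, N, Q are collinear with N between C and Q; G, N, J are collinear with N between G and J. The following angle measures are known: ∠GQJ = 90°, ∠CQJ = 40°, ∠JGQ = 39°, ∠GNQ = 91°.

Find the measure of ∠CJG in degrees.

∠CJG = 50°

1. ∠GCJ = 90°  [cyclic CGQJ, opposite ∠C+∠Q]
2. ∠CGJ = 40°  [same arc CJ]
3. ∠CJG = 50°  [△CGJ]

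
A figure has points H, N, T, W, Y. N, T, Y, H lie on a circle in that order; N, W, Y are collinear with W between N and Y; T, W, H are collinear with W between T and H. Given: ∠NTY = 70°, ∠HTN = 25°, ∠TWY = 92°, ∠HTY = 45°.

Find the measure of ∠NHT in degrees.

∠NHT = 43°

1. ∠HWN = 92°  [vertical angles at W]
2. ∠HNY = 45°  [same arc YH]
3. ∠NHT = 43°  [△NWH]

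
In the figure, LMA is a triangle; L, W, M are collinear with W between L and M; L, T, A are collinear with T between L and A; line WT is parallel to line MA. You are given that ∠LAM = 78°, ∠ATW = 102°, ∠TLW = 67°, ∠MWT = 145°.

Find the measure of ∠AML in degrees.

∠AML = 35°

1. ∠LTW = 78°  [WT∥MA, corresponding at T]
2. ∠LWT = 35°  [△LWT]
3. ∠AML = 35°  [WT∥MA, corresponding at W]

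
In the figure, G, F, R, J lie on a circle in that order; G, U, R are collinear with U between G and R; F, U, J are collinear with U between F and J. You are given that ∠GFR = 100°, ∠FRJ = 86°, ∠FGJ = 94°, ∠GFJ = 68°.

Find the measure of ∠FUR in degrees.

∠FUR = 130°

1. ∠GJR = 80°  [cyclic GFRJ, opposite ∠F+∠J]
2. ∠FJG = 18°  [△GFJ]
3. ∠GRJ = 68°  [same arc GJ]
4. ∠JGR = 32°  [△GRJ]
5. ∠FRG = 18°  [same arc GF]
6. ∠JFR = 32°  [same arc RJ]
7. ∠FUR = 130°  [△FUR]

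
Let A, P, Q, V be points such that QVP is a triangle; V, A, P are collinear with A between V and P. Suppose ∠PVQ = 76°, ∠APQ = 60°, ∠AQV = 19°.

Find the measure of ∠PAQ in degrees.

1. ∠AVQ = 76°  [A on ray VP]
2. ∠QAV = 85°  [△QVA]
3. ∠PAQ = 95°  [linear pair at A on VP]

∠PAQ = 95°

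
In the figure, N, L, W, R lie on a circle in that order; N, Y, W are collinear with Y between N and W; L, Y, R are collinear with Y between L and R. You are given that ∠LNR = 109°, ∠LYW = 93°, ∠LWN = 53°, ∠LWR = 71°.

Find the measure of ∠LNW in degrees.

∠LNW = 75°

1. ∠RLW = 34°  [△LYW]
2. ∠LRW = 75°  [△LWR]
3. ∠LNW = 75°  [same arc LW]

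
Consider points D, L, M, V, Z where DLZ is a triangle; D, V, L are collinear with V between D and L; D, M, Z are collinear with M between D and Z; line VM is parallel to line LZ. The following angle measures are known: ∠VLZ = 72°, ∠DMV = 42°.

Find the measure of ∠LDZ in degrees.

∠LDZ = 66°

1. ∠DLZ = 72°  [V on ray LD]
2. ∠DZL = 42°  [VM∥LZ, corresponding at M]
3. ∠LDZ = 66°  [△DLZ]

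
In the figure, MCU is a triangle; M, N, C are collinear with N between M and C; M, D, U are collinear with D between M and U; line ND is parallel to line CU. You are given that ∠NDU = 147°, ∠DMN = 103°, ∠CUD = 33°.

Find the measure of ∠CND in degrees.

1. ∠MDN = 33°  [linear pair at D on MU]
2. ∠DNM = 44°  [△MND]
3. ∠CND = 136°  [linear pair at N on MC]

∠CND = 136°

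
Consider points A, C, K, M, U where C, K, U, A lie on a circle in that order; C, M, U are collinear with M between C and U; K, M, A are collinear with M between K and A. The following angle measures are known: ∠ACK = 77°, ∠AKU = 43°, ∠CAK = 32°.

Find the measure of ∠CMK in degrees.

∠CMK = 75°

1. ∠AUK = 103°  [cyclic CKUA, opposite ∠C+∠U]
2. ∠AKC = 71°  [△CKA]
3. ∠KAU = 34°  [△KUA]
4. ∠KCU = 34°  [same arc KU]
5. ∠CMK = 75°  [△CMK]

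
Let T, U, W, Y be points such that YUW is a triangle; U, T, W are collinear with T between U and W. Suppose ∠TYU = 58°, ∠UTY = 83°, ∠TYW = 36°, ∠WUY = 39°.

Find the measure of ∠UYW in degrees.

∠UYW = 94°

1. ∠WTY = 97°  [linear pair at T on UW]
2. ∠TWY = 47°  [△YTW]
3. ∠UWY = 47°  [T on ray WU]
4. ∠UYW = 94°  [△YUW]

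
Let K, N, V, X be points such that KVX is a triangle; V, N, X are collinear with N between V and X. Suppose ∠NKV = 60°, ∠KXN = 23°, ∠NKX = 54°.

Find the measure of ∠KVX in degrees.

∠KVX = 43°

1. ∠KNX = 103°  [△KNX]
2. ∠KNV = 77°  [linear pair at N on VX]
3. ∠KVN = 43°  [△KVN]
4. ∠KVX = 43°  [N on ray VX]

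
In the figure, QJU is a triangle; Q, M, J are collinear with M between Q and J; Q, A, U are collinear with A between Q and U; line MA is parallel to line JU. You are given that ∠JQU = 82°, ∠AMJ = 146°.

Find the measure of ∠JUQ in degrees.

1. ∠AQM = 82°  [M on QJ, A on QU]
2. ∠AMQ = 34°  [linear pair at M on QJ]
3. ∠MAQ = 64°  [△QMA]
4. ∠JUQ = 64°  [MA∥JU, corresponding at A]

∠JUQ = 64°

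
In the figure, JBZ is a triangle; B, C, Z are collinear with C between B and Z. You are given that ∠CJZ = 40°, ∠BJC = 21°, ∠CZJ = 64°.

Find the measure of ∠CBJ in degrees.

1. ∠JCZ = 76°  [△JCZ]
2. ∠BCJ = 104°  [linear pair at C on BZ]
3. ∠CBJ = 55°  [△JBC]

∠CBJ = 55°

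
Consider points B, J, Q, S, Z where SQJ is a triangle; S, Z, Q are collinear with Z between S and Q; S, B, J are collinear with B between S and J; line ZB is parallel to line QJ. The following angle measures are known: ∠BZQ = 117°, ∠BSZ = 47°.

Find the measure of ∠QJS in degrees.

∠QJS = 70°

1. ∠BZS = 63°  [linear pair at Z on SQ]
2. ∠SBZ = 70°  [△SZB]
3. ∠QJS = 70°  [ZB∥QJ, corresponding at B]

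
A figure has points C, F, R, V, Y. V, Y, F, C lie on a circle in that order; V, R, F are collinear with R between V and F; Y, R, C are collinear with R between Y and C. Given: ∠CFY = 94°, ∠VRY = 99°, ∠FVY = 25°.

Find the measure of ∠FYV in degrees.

1. ∠CVY = 86°  [cyclic VYFC, opposite ∠V+∠F]
2. ∠CYV = 56°  [△VRY]
3. ∠VCY = 38°  [△VYC]
4. ∠VFY = 38°  [same arc VY]
5. ∠FYV = 117°  [△VYF]

∠FYV = 117°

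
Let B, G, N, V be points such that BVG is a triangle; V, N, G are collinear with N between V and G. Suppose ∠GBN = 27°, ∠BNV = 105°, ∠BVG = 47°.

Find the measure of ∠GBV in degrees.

1. ∠BNG = 75°  [linear pair at N on VG]
2. ∠BGN = 78°  [△BNG]
3. ∠BGV = 78°  [N on ray GV]
4. ∠GBV = 55°  [△BVG]

∠GBV = 55°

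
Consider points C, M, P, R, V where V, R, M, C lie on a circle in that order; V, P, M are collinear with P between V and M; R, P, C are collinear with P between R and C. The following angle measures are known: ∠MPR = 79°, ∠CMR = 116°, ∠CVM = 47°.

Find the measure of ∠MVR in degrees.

∠MVR = 17°

1. ∠CPV = 79°  [vertical angles at P]
2. ∠RPV = 101°  [linear pair at P on VM]
3. ∠CVR = 64°  [cyclic VRMC, opposite ∠V+∠M]
4. ∠RCV = 54°  [△VPC]
5. ∠CRV = 62°  [△VRC]
6. ∠MVR = 17°  [△VPR]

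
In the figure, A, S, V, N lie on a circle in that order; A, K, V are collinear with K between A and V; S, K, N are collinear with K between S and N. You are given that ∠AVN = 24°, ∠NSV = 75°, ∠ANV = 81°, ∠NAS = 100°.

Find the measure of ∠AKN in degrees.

1. ∠ASN = 24°  [same arc AN]
2. ∠NAV = 75°  [△AVN]
3. ∠ANS = 56°  [△ASN]
4. ∠AKN = 49°  [△AKN]

∠AKN = 49°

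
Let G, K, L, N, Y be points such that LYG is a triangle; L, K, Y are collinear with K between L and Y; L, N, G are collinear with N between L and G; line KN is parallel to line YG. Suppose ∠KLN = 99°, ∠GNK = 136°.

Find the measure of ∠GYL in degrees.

1. ∠KNL = 44°  [linear pair at N on LG]
2. ∠LKN = 37°  [△LKN]
3. ∠GYL = 37°  [KN∥YG, corresponding at K]

∠GYL = 37°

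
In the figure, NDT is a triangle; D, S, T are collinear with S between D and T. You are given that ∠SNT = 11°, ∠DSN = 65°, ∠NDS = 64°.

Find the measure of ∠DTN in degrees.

1. ∠NST = 115°  [linear pair at S on DT]
2. ∠NTS = 54°  [△NST]
3. ∠DTN = 54°  [S on ray TD]

∠DTN = 54°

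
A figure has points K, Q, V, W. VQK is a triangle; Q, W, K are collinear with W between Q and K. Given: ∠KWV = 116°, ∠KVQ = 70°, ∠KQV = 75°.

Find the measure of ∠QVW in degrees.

1. ∠QWV = 64°  [linear pair at W on QK]
2. ∠VQW = 75°  [W on ray QK]
3. ∠QVW = 41°  [△VQW]

∠QVW = 41°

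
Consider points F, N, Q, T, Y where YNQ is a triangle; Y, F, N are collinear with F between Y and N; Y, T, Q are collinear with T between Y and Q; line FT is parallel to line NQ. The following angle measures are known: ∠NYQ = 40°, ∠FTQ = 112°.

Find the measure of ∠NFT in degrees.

1. ∠FYT = 40°  [F on YN, T on YQ]
2. ∠FTY = 68°  [linear pair at T on YQ]
3. ∠TFY = 72°  [△YFT]
4. ∠NFT = 108°  [linear pair at F on YN]

∠NFT = 108°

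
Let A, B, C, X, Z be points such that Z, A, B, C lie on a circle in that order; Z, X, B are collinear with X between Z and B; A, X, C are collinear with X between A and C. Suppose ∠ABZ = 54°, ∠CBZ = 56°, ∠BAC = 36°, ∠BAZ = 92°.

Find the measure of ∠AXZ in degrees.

∠AXZ = 90°

1. ∠AZB = 34°  [△ZAB]
2. ∠CAZ = 56°  [same arc ZC]
3. ∠AXZ = 90°  [△ZXA]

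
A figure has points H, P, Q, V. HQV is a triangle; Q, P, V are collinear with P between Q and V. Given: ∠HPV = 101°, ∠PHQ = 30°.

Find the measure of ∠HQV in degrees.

1. ∠HPQ = 79°  [linear pair at P on QV]
2. ∠HQP = 71°  [△HQP]
3. ∠HQV = 71°  [P on ray QV]

∠HQV = 71°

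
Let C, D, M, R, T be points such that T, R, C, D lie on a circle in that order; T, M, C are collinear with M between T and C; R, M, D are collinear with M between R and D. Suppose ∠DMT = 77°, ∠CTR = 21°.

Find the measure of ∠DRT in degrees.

∠DRT = 56°

1. ∠CMR = 77°  [vertical angles at M]
2. ∠RMT = 103°  [linear pair at M on TC]
3. ∠DRT = 56°  [△TMR]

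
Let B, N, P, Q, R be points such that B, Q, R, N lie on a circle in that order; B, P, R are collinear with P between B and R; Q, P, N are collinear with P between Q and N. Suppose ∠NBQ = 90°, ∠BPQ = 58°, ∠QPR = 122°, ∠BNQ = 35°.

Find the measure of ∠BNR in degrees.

∠BNR = 102°

1. ∠BQN = 55°  [△BQN]
2. ∠BPN = 122°  [vertical angles at P]
3. ∠NBR = 23°  [△BPN]
4. ∠BRN = 55°  [same arc BN]
5. ∠BNR = 102°  [△BRN]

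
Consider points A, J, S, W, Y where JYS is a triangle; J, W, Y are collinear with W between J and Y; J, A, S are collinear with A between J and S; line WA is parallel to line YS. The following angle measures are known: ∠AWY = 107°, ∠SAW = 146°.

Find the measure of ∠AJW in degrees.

1. ∠AWJ = 73°  [linear pair at W on JY]
2. ∠JAW = 34°  [linear pair at A on JS]
3. ∠AJW = 73°  [△JWA]

∠AJW = 73°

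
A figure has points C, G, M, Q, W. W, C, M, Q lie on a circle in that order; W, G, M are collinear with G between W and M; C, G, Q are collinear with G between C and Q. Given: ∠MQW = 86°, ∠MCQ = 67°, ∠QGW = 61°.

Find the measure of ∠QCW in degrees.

1. ∠MWQ = 67°  [same arc MQ]
2. ∠QMW = 27°  [△WMQ]
3. ∠QCW = 27°  [same arc WQ]

∠QCW = 27°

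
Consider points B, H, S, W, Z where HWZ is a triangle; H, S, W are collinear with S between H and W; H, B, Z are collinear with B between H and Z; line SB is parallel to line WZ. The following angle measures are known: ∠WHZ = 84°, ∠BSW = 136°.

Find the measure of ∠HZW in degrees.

1. ∠BHS = 84°  [S on HW, B on HZ]
2. ∠BSH = 44°  [linear pair at S on HW]
3. ∠HBS = 52°  [△HSB]
4. ∠HZW = 52°  [SB∥WZ, corresponding at B]

∠HZW = 52°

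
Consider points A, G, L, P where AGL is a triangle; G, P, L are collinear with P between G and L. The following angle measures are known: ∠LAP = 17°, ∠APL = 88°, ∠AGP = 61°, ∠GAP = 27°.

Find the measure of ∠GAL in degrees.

∠GAL = 44°

1. ∠ALP = 75°  [△APL]
2. ∠AGL = 61°  [P on ray GL]
3. ∠ALG = 75°  [P on ray LG]
4. ∠GAL = 44°  [△AGL]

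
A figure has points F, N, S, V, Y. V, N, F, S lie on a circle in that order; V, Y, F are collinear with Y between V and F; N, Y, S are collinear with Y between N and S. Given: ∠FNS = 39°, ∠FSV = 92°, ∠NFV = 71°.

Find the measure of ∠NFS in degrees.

1. ∠FVS = 39°  [same arc FS]
2. ∠SFV = 49°  [△VFS]
3. ∠NSV = 71°  [same arc VN]
4. ∠SNV = 49°  [same arc VS]
5. ∠NVS = 60°  [△VNS]
6. ∠NFS = 120°  [cyclic VNFS, opposite ∠V+∠F]

∠NFS = 120°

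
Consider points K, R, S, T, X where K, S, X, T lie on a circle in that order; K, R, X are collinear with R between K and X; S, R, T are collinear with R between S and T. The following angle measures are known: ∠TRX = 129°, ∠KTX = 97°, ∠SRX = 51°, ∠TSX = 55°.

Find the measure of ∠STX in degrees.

1. ∠KSX = 83°  [cyclic KSXT, opposite ∠S+∠T]
2. ∠KXS = 74°  [△SRX]
3. ∠SKX = 23°  [△KSX]
4. ∠STX = 23°  [same arc SX]

∠STX = 23°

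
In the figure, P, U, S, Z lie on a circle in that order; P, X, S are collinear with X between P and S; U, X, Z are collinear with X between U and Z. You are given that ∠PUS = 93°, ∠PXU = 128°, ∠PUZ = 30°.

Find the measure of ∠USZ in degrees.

1. ∠PZS = 87°  [cyclic PUSZ, opposite ∠U+∠Z]
2. ∠SXZ = 128°  [vertical angles at X]
3. ∠PSZ = 30°  [same arc PZ]
4. ∠SPZ = 63°  [△PSZ]
5. ∠SZU = 22°  [△SXZ]
6. ∠SUZ = 63°  [same arc SZ]
7. ∠USZ = 95°  [△USZ]

∠USZ = 95°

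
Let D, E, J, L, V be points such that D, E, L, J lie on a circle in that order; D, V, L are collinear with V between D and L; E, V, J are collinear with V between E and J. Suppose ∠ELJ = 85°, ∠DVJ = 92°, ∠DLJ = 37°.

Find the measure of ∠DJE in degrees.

1. ∠EDJ = 95°  [cyclic DELJ, opposite ∠D+∠L]
2. ∠DEJ = 37°  [same arc DJ]
3. ∠DJE = 48°  [△DEJ]

∠DJE = 48°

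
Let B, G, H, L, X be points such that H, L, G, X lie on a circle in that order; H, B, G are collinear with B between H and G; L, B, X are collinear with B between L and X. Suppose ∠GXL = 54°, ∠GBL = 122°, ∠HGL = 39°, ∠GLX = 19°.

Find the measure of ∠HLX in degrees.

∠HLX = 68°

1. ∠GHL = 54°  [same arc LG]
2. ∠HBL = 58°  [linear pair at B on HG]
3. ∠HLX = 68°  [△HBL]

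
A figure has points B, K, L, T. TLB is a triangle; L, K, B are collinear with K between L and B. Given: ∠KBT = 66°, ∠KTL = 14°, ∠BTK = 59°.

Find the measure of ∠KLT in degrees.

∠KLT = 41°

1. ∠BKT = 55°  [△TKB]
2. ∠LKT = 125°  [linear pair at K on LB]
3. ∠KLT = 41°  [△TLK]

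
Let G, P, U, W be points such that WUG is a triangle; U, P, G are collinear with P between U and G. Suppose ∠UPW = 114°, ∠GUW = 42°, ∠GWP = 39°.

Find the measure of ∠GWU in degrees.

1. ∠GPW = 66°  [linear pair at P on UG]
2. ∠PGW = 75°  [△WPG]
3. ∠UGW = 75°  [P on ray GU]
4. ∠GWU = 63°  [△WUG]

∠GWU = 63°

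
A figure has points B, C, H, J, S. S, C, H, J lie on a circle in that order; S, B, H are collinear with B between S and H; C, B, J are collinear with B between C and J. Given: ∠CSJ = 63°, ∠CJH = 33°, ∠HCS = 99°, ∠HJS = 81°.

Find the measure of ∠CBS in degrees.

∠CBS = 78°

1. ∠CHJ = 117°  [cyclic SCHJ, opposite ∠S+∠H]
2. ∠CSH = 33°  [same arc CH]
3. ∠HCJ = 30°  [△CHJ]
4. ∠CHS = 48°  [△SCH]
5. ∠CBH = 102°  [△CBH]
6. ∠CBS = 78°  [linear pair at B on SH]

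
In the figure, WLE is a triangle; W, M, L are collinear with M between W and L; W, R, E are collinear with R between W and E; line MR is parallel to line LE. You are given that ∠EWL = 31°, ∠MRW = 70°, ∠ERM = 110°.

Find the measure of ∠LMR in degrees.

1. ∠MWR = 31°  [M on WL, R on WE]
2. ∠RMW = 79°  [△WMR]
3. ∠LMR = 101°  [linear pair at M on WL]

∠LMR = 101°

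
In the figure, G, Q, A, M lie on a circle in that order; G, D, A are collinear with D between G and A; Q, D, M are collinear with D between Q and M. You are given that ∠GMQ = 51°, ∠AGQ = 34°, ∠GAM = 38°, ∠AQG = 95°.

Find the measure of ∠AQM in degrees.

1. ∠AMG = 85°  [cyclic GQAM, opposite ∠Q+∠M]
2. ∠AGM = 57°  [△GAM]
3. ∠AQM = 57°  [same arc AM]

∠AQM = 57°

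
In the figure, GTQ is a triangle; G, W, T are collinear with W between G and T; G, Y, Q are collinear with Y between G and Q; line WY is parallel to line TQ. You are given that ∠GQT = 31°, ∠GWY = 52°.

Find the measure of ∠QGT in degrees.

∠QGT = 97°

1. ∠GYW = 31°  [WY∥TQ, corresponding at Y]
2. ∠WGY = 97°  [△GWY]
3. ∠QGT = 97°  [W on GT, Y on GQ]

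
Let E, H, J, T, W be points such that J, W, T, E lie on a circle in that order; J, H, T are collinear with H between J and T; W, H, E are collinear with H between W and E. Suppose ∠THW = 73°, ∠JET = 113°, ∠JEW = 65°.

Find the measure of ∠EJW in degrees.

∠EJW = 90°

1. ∠JHW = 107°  [linear pair at H on JT]
2. ∠JWT = 67°  [cyclic JWTE, opposite ∠W+∠E]
3. ∠JTW = 65°  [same arc JW]
4. ∠TJW = 48°  [△JWT]
5. ∠EWJ = 25°  [△JHW]
6. ∠EJW = 90°  [△JWE]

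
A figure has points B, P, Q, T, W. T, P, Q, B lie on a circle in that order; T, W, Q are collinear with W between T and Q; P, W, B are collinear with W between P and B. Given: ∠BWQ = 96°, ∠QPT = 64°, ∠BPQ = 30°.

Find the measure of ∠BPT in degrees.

1. ∠QBT = 116°  [cyclic TPQB, opposite ∠P+∠B]
2. ∠BTQ = 30°  [same arc QB]
3. ∠BQT = 34°  [△TQB]
4. ∠BPT = 34°  [same arc TB]

∠BPT = 34°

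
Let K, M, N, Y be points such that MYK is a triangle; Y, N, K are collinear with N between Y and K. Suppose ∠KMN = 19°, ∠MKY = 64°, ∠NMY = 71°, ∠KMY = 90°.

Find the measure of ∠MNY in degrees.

∠MNY = 83°

1. ∠KYM = 26°  [△MYK]
2. ∠MYN = 26°  [N on ray YK]
3. ∠MNY = 83°  [△MYN]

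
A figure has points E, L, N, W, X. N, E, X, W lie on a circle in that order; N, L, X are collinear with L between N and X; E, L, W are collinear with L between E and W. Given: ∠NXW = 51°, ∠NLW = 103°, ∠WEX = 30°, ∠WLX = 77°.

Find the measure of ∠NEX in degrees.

∠NEX = 81°

1. ∠NEW = 51°  [same arc NW]
2. ∠ELX = 103°  [vertical angles at L]
3. ∠EXN = 47°  [△ELX]
4. ∠ELN = 77°  [vertical angles at L]
5. ∠ENX = 52°  [△NLE]
6. ∠NEX = 81°  [△NEX]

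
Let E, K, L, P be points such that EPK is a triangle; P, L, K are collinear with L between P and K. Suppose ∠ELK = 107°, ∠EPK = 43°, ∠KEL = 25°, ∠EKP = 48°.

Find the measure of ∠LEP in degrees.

1. ∠ELP = 73°  [linear pair at L on PK]
2. ∠EPL = 43°  [L on ray PK]
3. ∠LEP = 64°  [△EPL]

∠LEP = 64°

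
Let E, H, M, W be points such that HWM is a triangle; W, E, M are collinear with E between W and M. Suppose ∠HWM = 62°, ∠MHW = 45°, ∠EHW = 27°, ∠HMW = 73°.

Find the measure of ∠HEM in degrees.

1. ∠EWH = 62°  [E on ray WM]
2. ∠HEW = 91°  [△HWE]
3. ∠HEM = 89°  [linear pair at E on WM]

∠HEM = 89°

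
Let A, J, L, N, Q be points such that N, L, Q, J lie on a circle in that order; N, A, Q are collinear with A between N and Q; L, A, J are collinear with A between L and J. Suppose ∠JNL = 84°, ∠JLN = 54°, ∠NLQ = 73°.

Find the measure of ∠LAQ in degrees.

∠LAQ = 119°

1. ∠LJN = 42°  [△NLJ]
2. ∠JQN = 54°  [same arc NJ]
3. ∠NJQ = 107°  [cyclic NLQJ, opposite ∠L+∠J]
4. ∠LQN = 42°  [same arc NL]
5. ∠JNQ = 19°  [△NQJ]
6. ∠JLQ = 19°  [same arc QJ]
7. ∠LAQ = 119°  [△LAQ]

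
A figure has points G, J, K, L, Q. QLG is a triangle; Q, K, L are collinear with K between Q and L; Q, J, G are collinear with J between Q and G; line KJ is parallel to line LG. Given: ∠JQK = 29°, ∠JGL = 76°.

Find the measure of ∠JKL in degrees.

∠JKL = 105°

1. ∠GQL = 29°  [K on QL, J on QG]
2. ∠LGQ = 76°  [J on ray GQ]
3. ∠GLQ = 75°  [△QLG]
4. ∠JKQ = 75°  [KJ∥LG, corresponding at K]
5. ∠JKL = 105°  [linear pair at K on QL]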